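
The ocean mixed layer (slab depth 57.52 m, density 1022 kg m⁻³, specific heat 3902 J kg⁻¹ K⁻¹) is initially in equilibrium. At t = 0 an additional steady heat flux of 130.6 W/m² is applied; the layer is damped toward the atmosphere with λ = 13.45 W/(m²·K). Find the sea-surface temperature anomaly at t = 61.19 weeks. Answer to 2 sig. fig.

Areal heat capacity C = ρ c_p D = 1022 × 3902 × 57.52 = 2.29×10^8 J/(m^2 K).
τ = C / λ = 2.29×10^8 / 13.45 = 1.71×10^7 s.
Equilibrium anomaly ΔT_eq = F / λ = 130.6 / 13.45 = 9.71 K.
t = 61.19 weeks = 3.70×10^7 s, so t/τ = 2.17.
ΔT(t) = ΔT_eq (1 − e^(−t/τ)) = 9.71 × (1 − e^−2.17) = 8.60 K.

8.6 K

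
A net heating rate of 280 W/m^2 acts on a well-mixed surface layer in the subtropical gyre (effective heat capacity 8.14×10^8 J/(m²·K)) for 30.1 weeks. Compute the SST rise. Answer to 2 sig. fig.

Areal heat capacity C = 8.14×10^8 J/(m²·K) (given).
Net heat input Q = F Δt = 280 × (30.1 weeks × 6.048×10^5 s/week) = 5.10×10^9 J/m².
ΔT = Q / C = 5.10×10^9 / 8.14×10^8 = 6.26 K.

6.3 K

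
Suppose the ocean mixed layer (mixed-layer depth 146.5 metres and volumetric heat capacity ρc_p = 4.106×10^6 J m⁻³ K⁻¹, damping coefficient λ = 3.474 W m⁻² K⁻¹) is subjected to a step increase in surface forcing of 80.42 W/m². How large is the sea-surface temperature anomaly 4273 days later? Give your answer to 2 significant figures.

20 K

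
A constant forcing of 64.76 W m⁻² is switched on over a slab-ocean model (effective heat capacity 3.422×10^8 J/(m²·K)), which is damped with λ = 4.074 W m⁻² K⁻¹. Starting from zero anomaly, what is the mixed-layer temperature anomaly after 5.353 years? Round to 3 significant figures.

13.8 K

Areal heat capacity C = 3.422×10^8 J/(m²·K) (given).
τ = C / λ = 3.42×10^8 / 4.074 = 8.40×10^7 s.
Equilibrium anomaly ΔT_eq = F / λ = 64.76 / 4.074 = 15.9 K.
t = 5.353 years = 1.69×10^8 s, so t/τ = 2.01.
ΔT(t) = ΔT_eq (1 − e^(−t/τ)) = 15.9 × (1 − e^−2.01) = 13.8 K.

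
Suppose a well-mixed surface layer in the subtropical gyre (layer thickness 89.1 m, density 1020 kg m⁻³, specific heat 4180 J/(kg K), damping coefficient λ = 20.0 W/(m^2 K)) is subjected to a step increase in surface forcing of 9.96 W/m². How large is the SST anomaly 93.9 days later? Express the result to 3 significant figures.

0.173 K

Areal heat capacity C = ρ c_p D = 1020 × 4180 × 89.1 = 3.80×10^8 J m⁻² K⁻¹.
τ = C / λ = 3.80×10^8 / 20.0 = 1.90×10^7 s.
Equilibrium anomaly ΔT_eq = F / λ = 9.96 / 20.0 = 0.498 K.
t = 93.9 days = 8.11×10^6 s, so t/τ = 0.427.
ΔT(t) = ΔT_eq (1 − e^(−t/τ)) = 0.498 × (1 − e^−0.427) = 0.173 K.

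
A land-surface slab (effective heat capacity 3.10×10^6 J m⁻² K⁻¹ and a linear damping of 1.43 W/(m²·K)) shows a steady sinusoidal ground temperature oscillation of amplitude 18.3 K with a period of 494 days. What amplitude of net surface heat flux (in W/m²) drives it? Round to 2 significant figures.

27

Areal heat capacity C = 3.10×10^6 J m⁻² K⁻¹ (given).
ω = 2π / 4.27×10^7 s = 1.47×10^-7 s⁻¹.
√((Cω)² + λ²) = √((0.456)² + 1.43²) = 1.50 W/(m²·K).
F₀ = A × √((Cω)²+λ²) = 18.3 × 1.50 = 27.5 W/m².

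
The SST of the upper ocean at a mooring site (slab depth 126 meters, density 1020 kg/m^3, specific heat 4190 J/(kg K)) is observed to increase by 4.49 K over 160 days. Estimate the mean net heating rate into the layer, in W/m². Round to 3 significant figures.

Areal heat capacity C = ρ c_p D = 1020 × 4190 × 126 = 5.38×10^8 J/(m^2 K).
Required heat per unit area: Q = C ΔT = 5.38×10^8 × 4.49 = 2.42×10^9 J/m².
Flux F = Q / Δt = 2.42×10^9 / 1.38×10^7 s = 175 W/m².

175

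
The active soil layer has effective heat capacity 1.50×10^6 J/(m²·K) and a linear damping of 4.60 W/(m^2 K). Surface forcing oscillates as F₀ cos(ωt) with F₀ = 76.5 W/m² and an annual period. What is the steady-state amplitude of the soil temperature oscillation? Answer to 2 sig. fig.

17 K

Areal heat capacity C = 1.50×10^6 J/(m²·K) (given).
Angular frequency ω = 2π / T = 2π / 3.15×10^7 s = 1.99×10^-7 s⁻¹.
√((Cω)² + λ²) = √((0.299)² + 4.60²) = 4.61 W/(m²·K).
Amplitude A = F₀ / √((Cω)²+λ²) = 76.5 / 4.61 = 16.6 K.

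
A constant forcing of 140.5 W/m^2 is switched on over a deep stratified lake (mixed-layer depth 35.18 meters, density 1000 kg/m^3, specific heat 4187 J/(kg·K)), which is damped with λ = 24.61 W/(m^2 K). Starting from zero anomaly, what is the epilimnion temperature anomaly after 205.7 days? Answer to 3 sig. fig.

5.42 K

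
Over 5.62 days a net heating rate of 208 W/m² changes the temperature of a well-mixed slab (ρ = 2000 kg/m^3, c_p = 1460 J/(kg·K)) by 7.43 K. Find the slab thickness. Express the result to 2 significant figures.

4.7 m

Heat input Q = F Δt = 208 × 4.86×10^5 s = 1.01×10^8 J/m².
Required areal heat capacity C = Q / ΔT = 1.36×10^7 J/(m²·K).
Depth D = C / (ρ c_p) = 1.36×10^7 / (2000 × 1460) = 4.66 m.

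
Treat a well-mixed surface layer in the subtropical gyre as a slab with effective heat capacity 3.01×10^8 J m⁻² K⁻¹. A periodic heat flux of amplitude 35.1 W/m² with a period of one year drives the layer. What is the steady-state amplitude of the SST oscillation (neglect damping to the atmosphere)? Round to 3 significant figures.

0.585 K

Areal heat capacity C = 3.01×10^8 J m⁻² K⁻¹ (given).
Angular frequency ω = 2π / T = 2π / 3.15×10^7 s = 1.99×10^-7 s⁻¹.
Cω = 3.01×10^8 × 1.99×10^-7 = 60.0 W/(m²·K).
Amplitude A = F₀ / (Cω) = 35.1 / 60.0 = 0.585 K.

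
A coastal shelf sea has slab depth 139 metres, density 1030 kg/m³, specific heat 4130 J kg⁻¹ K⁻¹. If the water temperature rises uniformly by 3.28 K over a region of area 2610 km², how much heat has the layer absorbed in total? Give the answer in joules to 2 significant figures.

5.1×10^18 J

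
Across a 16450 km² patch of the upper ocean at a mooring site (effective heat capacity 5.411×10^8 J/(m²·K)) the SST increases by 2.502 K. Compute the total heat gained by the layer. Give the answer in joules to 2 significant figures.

Areal heat capacity C = 5.411×10^8 J/(m²·K) (given).
Heat per unit area: q = C ΔT = 5.41×10^8 × 2.502 = 1.35×10^9 J/m².
Total heat: Q = q × A = 1.35×10^9 × (16450 × 10⁶ m²) = 2.23×10^19 J.

2.2×10^19 J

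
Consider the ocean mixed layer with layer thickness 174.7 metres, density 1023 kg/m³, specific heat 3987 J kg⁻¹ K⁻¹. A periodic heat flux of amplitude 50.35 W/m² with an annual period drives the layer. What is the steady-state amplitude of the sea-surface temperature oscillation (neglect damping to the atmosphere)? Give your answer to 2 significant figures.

Areal heat capacity C = ρ c_p D = 1023 × 3987 × 174.7 = 7.13×10^8 J/(m^2 K).
Angular frequency ω = 2π / T = 2π / 3.15×10^7 s = 1.99×10^-7 s⁻¹.
Cω = 7.13×10^8 × 1.99×10^-7 = 142 W/(m²·K).
Amplitude A = F₀ / (Cω) = 50.35 / 142 = 0.355 K.

0.35 K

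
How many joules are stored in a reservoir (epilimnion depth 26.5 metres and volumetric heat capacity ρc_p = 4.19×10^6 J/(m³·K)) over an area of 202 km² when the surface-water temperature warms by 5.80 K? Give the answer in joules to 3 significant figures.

1.30×10^17 J

Areal heat capacity C = ρc_p × D = 4.19×10^6 × 26.5 = 1.11×10^8 J/(m²·K).
Heat per unit area: q = C ΔT = 1.11×10^8 × 5.80 = 6.44×10^8 J/m².
Total heat: Q = q × A = 6.44×10^8 × (202 × 10⁶ m²) = 1.30×10^17 J.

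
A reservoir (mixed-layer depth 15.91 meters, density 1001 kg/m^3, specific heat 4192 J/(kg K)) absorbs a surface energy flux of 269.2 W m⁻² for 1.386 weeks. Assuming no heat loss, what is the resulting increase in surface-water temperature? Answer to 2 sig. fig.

Areal heat capacity C = ρ c_p D = 1001 × 4192 × 15.91 = 6.68×10^7 J m⁻² K⁻¹.
Net heat input Q = F Δt = 269.2 × (1.386 weeks × 6.048×10^5 s/week) = 2.26×10^8 J/m².
ΔT = Q / C = 2.26×10^8 / 6.68×10^7 = 3.38 K.

3.4 K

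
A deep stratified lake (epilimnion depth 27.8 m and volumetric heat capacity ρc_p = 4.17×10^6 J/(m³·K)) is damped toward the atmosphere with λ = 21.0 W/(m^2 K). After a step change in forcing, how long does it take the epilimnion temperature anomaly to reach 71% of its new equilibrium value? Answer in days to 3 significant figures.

79.1 days

Areal heat capacity C = ρc_p × D = 4.17×10^6 × 27.8 = 1.16×10^8 J m⁻² K⁻¹.
τ = C / λ = 1.16×10^8 / 21.0 = 5.52×10^6 s.
Fraction reached: 1 − e^(−t/τ) = 0.71 ⇒ t = −τ ln(1 − 0.71) = τ × 1.24.
t = 6.83×10^6 s = 79.1 days.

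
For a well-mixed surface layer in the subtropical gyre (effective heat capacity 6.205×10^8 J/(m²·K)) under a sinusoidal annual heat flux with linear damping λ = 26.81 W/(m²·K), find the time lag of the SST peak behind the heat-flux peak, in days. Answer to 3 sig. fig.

78.8 days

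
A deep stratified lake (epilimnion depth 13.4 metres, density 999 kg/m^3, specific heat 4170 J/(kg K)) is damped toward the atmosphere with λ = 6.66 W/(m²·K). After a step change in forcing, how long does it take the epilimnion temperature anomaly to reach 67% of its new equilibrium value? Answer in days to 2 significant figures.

Areal heat capacity C = ρ c_p D = 999 × 4170 × 13.4 = 5.58×10^7 J/(m²·K).
τ = C / λ = 5.58×10^7 / 6.66 = 8.38×10^6 s.
Fraction reached: 1 − e^(−t/τ) = 0.67 ⇒ t = −τ ln(1 − 0.67) = τ × 1.11.
t = 9.29×10^6 s = 108 days.

110 days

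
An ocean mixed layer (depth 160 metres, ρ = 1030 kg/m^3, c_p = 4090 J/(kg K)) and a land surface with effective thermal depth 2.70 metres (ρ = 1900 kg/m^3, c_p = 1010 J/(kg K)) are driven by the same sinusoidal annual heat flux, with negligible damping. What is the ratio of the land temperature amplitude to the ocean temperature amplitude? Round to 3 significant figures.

C_ocean = 1030 × 4090 × 160 = 6.74×10^8 J/(m²·K).
C_land = 1900 × 1010 × 2.70 = 5.18×10^6 J/(m²·K).
Undamped amplitude ∝ 1/C, so A_land/A_ocean = C_ocean/C_land = 130.

130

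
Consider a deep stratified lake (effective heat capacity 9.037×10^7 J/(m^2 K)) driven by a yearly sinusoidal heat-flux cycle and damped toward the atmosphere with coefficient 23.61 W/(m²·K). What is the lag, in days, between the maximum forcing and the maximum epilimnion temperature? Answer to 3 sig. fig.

Areal heat capacity C = 9.037×10^7 J/(m^2 K) (given).
ω = 2π / 3.15×10^7 s = 1.99×10^-7 s⁻¹.
Phase lag φ = arctan(Cω/λ) = arctan(18.0/23.61) = 0.652 rad.
Time lag = φ / ω = 0.652 / 1.99×10^-7 = 3.27×10^6 s = 37.8 days.

37.8 days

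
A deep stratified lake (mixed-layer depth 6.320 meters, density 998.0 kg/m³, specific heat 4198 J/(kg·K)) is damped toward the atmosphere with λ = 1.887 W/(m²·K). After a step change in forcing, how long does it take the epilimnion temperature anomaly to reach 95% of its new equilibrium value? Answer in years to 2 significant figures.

Areal heat capacity C = ρ c_p D = 998.0 × 4198 × 6.320 = 2.65×10^7 J m⁻² K⁻¹.
τ = C / λ = 2.65×10^7 / 1.887 = 1.40×10^7 s.
Fraction reached: 1 − e^(−t/τ) = 0.95 ⇒ t = −τ ln(1 − 0.95) = τ × 3.00.
t = 4.20×10^7 s = 1.33 years.

1.3 years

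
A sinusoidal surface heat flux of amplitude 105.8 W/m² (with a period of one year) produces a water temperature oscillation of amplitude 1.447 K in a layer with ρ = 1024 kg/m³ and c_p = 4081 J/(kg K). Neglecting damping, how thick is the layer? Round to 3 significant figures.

ω = 2π / 3.15×10^7 s = 1.99×10^-7 s⁻¹.
Required C = F₀ / (A ω) = 105.8 / (1.447 × 1.99×10^-7) = 3.67×10^8 J/(m²·K).
D = C / (ρ c_p) = 3.67×10^8 / (1024 × 4081) = 87.8 m.

87.8 m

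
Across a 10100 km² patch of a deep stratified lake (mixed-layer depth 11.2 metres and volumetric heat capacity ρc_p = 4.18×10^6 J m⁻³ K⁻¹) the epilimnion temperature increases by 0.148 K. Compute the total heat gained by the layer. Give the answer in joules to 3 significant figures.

7.00×10^16 J

Areal heat capacity C = ρc_p × D = 4.18×10^6 × 11.2 = 4.68×10^7 J/(m²·K).
Heat per unit area: q = C ΔT = 4.68×10^7 × 0.148 = 6.93×10^6 J/m².
Total heat: Q = q × A = 6.93×10^6 × (10100 × 10⁶ m²) = 7.00×10^16 J.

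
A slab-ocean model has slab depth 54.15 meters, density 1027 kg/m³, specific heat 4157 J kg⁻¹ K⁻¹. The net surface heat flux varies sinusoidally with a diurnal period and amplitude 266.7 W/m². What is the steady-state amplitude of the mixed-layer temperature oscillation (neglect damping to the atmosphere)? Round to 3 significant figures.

Areal heat capacity C = ρ c_p D = 1027 × 4157 × 54.15 = 2.31×10^8 J/(m^2 K).
Angular frequency ω = 2π / T = 2π / 86400 s = 7.27×10^-5 s⁻¹.
Cω = 2.31×10^8 × 7.27×10^-5 = 16800 W/(m²·K).
Amplitude A = F₀ / (Cω) = 266.7 / 16800 = 0.0159 K.

0.0159 K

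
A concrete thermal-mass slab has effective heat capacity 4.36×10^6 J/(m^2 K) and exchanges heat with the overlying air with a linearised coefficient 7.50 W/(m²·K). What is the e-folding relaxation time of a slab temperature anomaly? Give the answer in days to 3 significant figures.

Areal heat capacity C = 4.36×10^6 J/(m^2 K) (given).
Relaxation time τ = C / λ = 4.36×10^6 / 7.50 = 5.81×10^5 s.
In days: 5.81×10^5 s / (86400 s/day) = 6.73 days.

6.73 days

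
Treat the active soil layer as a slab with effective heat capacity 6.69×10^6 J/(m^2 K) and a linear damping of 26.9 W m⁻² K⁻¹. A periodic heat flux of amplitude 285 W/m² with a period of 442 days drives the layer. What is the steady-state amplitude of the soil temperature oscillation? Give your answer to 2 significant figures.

11 K

Areal heat capacity C = 6.69×10^6 J/(m^2 K) (given).
Angular frequency ω = 2π / T = 2π / 3.82×10^7 s = 1.65×10^-7 s⁻¹.
√((Cω)² + λ²) = √((1.10)² + 26.9²) = 26.9 W/(m²·K).
Amplitude A = F₀ / √((Cω)²+λ²) = 285 / 26.9 = 10.6 K.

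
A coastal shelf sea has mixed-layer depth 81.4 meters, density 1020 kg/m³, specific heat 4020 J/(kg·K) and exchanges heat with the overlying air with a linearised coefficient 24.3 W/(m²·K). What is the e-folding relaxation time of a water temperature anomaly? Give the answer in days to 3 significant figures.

Areal heat capacity C = ρ c_p D = 1020 × 4020 × 81.4 = 3.34×10^8 J m⁻² K⁻¹.
Relaxation time τ = C / λ = 3.34×10^8 / 24.3 = 1.37×10^7 s.
In days: 1.37×10^7 s / (86400 s/day) = 159 days.

159 days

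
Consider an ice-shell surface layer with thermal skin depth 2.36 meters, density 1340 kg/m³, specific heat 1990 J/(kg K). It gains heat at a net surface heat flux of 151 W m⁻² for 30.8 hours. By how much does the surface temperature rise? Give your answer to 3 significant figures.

2.66 K

Areal heat capacity C = ρ c_p D = 1340 × 1990 × 2.36 = 6.29×10^6 J/(m^2 K).
Net heat input Q = F Δt = 151 × (30.8 hours × 3600 s/hour) = 1.67×10^7 J/m².
ΔT = Q / C = 1.67×10^7 / 6.29×10^6 = 2.66 K.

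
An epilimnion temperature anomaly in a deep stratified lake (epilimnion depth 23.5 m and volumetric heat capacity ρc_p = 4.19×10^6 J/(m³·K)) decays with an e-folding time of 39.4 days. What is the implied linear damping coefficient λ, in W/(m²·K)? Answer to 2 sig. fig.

Areal heat capacity C = ρc_p × D = 4.19×10^6 × 23.5 = 9.85×10^7 J/(m^2 K).
τ = 39.4 days = 3.40×10^6 s.
λ = C / τ = 9.85×10^7 / 3.40×10^6 = 28.9 W/(m²·K).

29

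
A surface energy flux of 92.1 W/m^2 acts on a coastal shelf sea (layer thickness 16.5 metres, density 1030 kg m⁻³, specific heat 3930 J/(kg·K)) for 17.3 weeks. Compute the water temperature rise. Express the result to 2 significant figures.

14 K

Areal heat capacity C = ρ c_p D = 1030 × 3930 × 16.5 = 6.68×10^7 J/(m^2 K).
Net heat input Q = F Δt = 92.1 × (17.3 weeks × 6.048×10^5 s/week) = 9.64×10^8 J/m².
ΔT = Q / C = 9.64×10^8 / 6.68×10^7 = 14.4 K.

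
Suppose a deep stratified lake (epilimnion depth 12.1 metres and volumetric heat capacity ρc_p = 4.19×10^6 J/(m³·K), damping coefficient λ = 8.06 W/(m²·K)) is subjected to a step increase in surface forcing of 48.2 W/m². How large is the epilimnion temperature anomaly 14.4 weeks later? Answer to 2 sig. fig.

4.5 K

Areal heat capacity C = ρc_p × D = 4.19×10^6 × 12.1 = 5.07×10^7 J m⁻² K⁻¹.
τ = C / λ = 5.07×10^7 / 8.06 = 6.29×10^6 s.
Equilibrium anomaly ΔT_eq = F / λ = 48.2 / 8.06 = 5.98 K.
t = 14.4 weeks = 8.71×10^6 s, so t/τ = 1.38.
ΔT(t) = ΔT_eq (1 − e^(−t/τ)) = 5.98 × (1 − e^−1.38) = 4.48 K.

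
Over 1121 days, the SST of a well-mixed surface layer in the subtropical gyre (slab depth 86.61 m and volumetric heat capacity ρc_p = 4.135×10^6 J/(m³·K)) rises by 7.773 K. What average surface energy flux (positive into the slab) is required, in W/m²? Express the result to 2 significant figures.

Areal heat capacity C = ρc_p × D = 4.135×10^6 × 86.61 = 3.58×10^8 J m⁻² K⁻¹.
Required heat per unit area: Q = C ΔT = 3.58×10^8 × 7.773 = 2.78×10^9 J/m².
Flux F = Q / Δt = 2.78×10^9 / 9.69×10^7 s = 28.7 W/m².

29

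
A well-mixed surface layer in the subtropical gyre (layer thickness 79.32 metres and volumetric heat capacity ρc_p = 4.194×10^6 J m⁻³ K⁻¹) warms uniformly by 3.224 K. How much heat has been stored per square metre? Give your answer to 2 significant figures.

1.1×10^9

Areal heat capacity C = ρc_p × D = 4.194×10^6 × 79.32 = 3.33×10^8 J/(m^2 K).
ΔQ = C ΔT = 3.33×10^8 × 3.224 = 1.07×10^9 J/m².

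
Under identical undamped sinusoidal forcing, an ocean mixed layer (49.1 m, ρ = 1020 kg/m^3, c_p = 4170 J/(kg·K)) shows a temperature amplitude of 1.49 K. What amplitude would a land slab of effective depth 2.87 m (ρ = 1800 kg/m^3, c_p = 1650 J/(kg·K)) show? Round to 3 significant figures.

36.5 K

C_ocean = 2.09×10^8 J/(m²·K); C_land = 8.52×10^6 J/(m²·K).
A ∝ 1/C ⇒ A_land = A_ocean × C_ocean/C_land = 1.49 × 24.5 = 36.5 K.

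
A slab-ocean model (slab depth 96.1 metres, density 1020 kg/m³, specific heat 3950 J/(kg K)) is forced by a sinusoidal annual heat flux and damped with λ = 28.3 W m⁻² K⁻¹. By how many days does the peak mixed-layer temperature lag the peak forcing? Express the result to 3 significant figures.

Areal heat capacity C = ρ c_p D = 1020 × 3950 × 96.1 = 3.87×10^8 J/(m²·K).
ω = 2π / 3.15×10^7 s = 1.99×10^-7 s⁻¹.
Phase lag φ = arctan(Cω/λ) = arctan(77.1/28.3) = 1.22 rad.
Time lag = φ / ω = 1.22 / 1.99×10^-7 = 6.12×10^6 s = 70.8 days.

70.8 days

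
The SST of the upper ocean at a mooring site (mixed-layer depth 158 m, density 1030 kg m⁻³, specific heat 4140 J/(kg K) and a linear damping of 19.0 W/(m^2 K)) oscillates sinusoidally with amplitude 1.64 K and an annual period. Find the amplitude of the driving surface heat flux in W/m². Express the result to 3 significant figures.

222

Areal heat capacity C = ρ c_p D = 1030 × 4140 × 158 = 6.74×10^8 J/(m²·K).
ω = 2π / 3.15×10^7 s = 1.99×10^-7 s⁻¹.
√((Cω)² + λ²) = √((134)² + 19.0²) = 136 W/(m²·K).
F₀ = A × √((Cω)²+λ²) = 1.64 × 136 = 222 W/m².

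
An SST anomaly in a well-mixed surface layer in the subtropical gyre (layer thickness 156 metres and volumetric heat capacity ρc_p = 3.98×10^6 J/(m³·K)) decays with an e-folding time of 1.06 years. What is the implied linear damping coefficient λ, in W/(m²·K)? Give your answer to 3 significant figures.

Areal heat capacity C = ρc_p × D = 3.98×10^6 × 156 = 6.21×10^8 J/(m²·K).
τ = 1.06 years = 3.35×10^7 s.
λ = C / τ = 6.21×10^8 / 3.35×10^7 = 18.6 W/(m²·K).

18.6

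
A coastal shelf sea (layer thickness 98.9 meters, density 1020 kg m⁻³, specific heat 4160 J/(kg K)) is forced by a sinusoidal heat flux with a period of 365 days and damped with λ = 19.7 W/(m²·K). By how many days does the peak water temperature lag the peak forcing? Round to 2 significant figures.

78 days

Areal heat capacity C = ρ c_p D = 1020 × 4160 × 98.9 = 4.20×10^8 J/(m^2 K).
ω = 2π / 3.15×10^7 s = 1.99×10^-7 s⁻¹.
Phase lag φ = arctan(Cω/λ) = arctan(83.6/19.7) = 1.34 rad.
Time lag = φ / ω = 1.34 / 1.99×10^-7 = 6.72×10^6 s = 77.8 days.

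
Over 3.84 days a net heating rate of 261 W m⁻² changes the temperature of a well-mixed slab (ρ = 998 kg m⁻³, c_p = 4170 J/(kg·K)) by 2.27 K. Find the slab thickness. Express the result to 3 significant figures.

9.17 m

Heat input Q = F Δt = 261 × 3.32×10^5 s = 8.66×10^7 J/m².
Required areal heat capacity C = Q / ΔT = 3.81×10^7 J/(m²·K).
Depth D = C / (ρ c_p) = 3.81×10^7 / (998 × 4170) = 9.17 m.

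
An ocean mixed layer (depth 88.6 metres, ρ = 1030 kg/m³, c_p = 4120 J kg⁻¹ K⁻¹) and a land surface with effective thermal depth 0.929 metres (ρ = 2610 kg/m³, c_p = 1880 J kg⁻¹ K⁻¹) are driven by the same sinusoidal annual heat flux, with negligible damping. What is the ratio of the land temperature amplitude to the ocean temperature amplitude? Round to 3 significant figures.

C_ocean = 1030 × 4120 × 88.6 = 3.76×10^8 J/(m²·K).
C_land = 2610 × 1880 × 0.929 = 4.56×10^6 J/(m²·K).
Undamped amplitude ∝ 1/C, so A_land/A_ocean = C_ocean/C_land = 82.5.

82.5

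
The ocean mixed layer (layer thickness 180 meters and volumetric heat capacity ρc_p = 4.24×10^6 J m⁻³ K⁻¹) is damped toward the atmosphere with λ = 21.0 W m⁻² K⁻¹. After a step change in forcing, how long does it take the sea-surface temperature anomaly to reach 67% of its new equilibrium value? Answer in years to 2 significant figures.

Areal heat capacity C = ρc_p × D = 4.24×10^6 × 180 = 7.63×10^8 J/(m^2 K).
τ = C / λ = 7.63×10^8 / 21.0 = 3.63×10^7 s.
Fraction reached: 1 − e^(−t/τ) = 0.67 ⇒ t = −τ ln(1 − 0.67) = τ × 1.11.
t = 4.03×10^7 s = 1.28 years.

1.3 years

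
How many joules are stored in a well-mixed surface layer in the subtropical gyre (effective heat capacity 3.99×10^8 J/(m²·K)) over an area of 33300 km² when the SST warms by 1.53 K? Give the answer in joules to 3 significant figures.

2.03×10^19 J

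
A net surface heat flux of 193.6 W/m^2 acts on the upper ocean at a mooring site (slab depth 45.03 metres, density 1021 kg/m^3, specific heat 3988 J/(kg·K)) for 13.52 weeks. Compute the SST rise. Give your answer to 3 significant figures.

Areal heat capacity C = ρ c_p D = 1021 × 3988 × 45.03 = 1.83×10^8 J/(m²·K).
Net heat input Q = F Δt = 193.6 × (13.52 weeks × 6.048×10^5 s/week) = 1.58×10^9 J/m².
ΔT = Q / C = 1.58×10^9 / 1.83×10^8 = 8.63 K.

8.63 K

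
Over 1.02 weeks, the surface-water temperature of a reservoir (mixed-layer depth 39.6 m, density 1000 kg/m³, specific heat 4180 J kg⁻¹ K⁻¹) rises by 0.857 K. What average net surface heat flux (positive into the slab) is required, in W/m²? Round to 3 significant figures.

230

Areal heat capacity C = ρ c_p D = 1000 × 4180 × 39.6 = 1.66×10^8 J/(m²·K).
Required heat per unit area: Q = C ΔT = 1.66×10^8 × 0.857 = 1.42×10^8 J/m².
Flux F = Q / Δt = 1.42×10^8 / 6.17×10^5 s = 230 W/m².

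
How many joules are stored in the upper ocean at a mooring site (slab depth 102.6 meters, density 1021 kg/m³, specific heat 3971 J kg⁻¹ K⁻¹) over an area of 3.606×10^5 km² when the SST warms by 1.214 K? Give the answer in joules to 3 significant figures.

Areal heat capacity C = ρ c_p D = 1021 × 3971 × 102.6 = 4.16×10^8 J m⁻² K⁻¹.
Heat per unit area: q = C ΔT = 4.16×10^8 × 1.214 = 5.05×10^8 J/m².
Total heat: Q = q × A = 5.05×10^8 × (3.606×10^5 × 10⁶ m²) = 1.82×10^20 J.

1.82×10^20 J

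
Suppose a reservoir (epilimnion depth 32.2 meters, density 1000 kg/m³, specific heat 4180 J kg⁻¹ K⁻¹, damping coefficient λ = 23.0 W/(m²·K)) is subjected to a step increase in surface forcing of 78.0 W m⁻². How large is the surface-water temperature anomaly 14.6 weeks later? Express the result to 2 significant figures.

Areal heat capacity C = ρ c_p D = 1000 × 4180 × 32.2 = 1.35×10^8 J/(m^2 K).
τ = C / λ = 1.35×10^8 / 23.0 = 5.85×10^6 s.
Equilibrium anomaly ΔT_eq = F / λ = 78.0 / 23.0 = 3.39 K.
t = 14.6 weeks = 8.83×10^6 s, so t/τ = 1.51.
ΔT(t) = ΔT_eq (1 − e^(−t/τ)) = 3.39 × (1 − e^−1.51) = 2.64 K.

2.6 K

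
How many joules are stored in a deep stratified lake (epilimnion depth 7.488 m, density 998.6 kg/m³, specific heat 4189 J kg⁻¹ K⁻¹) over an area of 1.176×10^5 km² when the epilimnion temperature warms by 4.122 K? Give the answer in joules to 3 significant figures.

Areal heat capacity C = ρ c_p D = 998.6 × 4189 × 7.488 = 3.13×10^7 J/(m²·K).
Heat per unit area: q = C ΔT = 3.13×10^7 × 4.122 = 1.29×10^8 J/m².
Total heat: Q = q × A = 1.29×10^8 × (1.176×10^5 × 10⁶ m²) = 1.52×10^19 J.

1.52×10^19 J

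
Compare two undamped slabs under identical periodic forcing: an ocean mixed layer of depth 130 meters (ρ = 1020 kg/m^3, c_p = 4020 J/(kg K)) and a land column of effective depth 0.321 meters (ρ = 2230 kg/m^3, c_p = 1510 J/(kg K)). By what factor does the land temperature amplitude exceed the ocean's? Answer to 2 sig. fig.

C_ocean = 1020 × 4020 × 130 = 5.33×10^8 J/(m²·K).
C_land = 2230 × 1510 × 0.321 = 1.08×10^6 J/(m²·K).
Undamped amplitude ∝ 1/C, so A_land/A_ocean = C_ocean/C_land = 493.

490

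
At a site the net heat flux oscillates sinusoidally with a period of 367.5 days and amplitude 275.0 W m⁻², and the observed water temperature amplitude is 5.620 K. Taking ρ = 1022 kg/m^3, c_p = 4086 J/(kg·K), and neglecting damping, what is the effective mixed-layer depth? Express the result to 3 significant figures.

59.2 m

ω = 2π / 3.18×10^7 s = 1.98×10^-7 s⁻¹.
Required C = F₀ / (A ω) = 275.0 / (5.620 × 1.98×10^-7) = 2.47×10^8 J/(m²·K).
D = C / (ρ c_p) = 2.47×10^8 / (1022 × 4086) = 59.2 m.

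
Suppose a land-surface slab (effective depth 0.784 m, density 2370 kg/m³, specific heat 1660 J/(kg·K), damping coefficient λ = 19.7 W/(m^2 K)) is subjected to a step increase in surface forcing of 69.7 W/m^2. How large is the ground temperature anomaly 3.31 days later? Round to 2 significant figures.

3.0 K

Areal heat capacity C = ρ c_p D = 2370 × 1660 × 0.784 = 3.08×10^6 J m⁻² K⁻¹.
τ = C / λ = 3.08×10^6 / 19.7 = 1.57×10^5 s.
Equilibrium anomaly ΔT_eq = F / λ = 69.7 / 19.7 = 3.54 K.
t = 3.31 days = 2.86×10^5 s, so t/τ = 1.83.
ΔT(t) = ΔT_eq (1 − e^(−t/τ)) = 3.54 × (1 − e^−1.83) = 2.97 K.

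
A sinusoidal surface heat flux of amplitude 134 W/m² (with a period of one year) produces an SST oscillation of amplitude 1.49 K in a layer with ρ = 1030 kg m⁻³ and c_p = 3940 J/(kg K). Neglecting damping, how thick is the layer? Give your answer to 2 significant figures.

110 m

ω = 2π / 3.15×10^7 s = 1.99×10^-7 s⁻¹.
Required C = F₀ / (A ω) = 134 / (1.49 × 1.99×10^-7) = 4.51×10^8 J/(m²·K).
D = C / (ρ c_p) = 4.51×10^8 / (1030 × 3940) = 111 m.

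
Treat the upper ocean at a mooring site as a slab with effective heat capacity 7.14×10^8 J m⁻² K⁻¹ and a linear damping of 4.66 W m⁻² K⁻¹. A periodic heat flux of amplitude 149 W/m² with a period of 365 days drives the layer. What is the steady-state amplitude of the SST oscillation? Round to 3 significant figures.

1.05 K

Areal heat capacity C = 7.14×10^8 J m⁻² K⁻¹ (given).
Angular frequency ω = 2π / T = 2π / 3.15×10^7 s = 1.99×10^-7 s⁻¹.
√((Cω)² + λ²) = √((142)² + 4.66²) = 142 W/(m²·K).
Amplitude A = F₀ / √((Cω)²+λ²) = 149 / 142 = 1.05 K.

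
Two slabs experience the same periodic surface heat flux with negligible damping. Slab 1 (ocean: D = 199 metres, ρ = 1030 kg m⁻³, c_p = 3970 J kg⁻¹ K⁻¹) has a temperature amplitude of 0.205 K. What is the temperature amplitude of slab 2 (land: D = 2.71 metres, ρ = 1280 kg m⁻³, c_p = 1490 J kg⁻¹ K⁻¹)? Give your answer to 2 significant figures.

32 K

C_ocean = 8.14×10^8 J/(m²·K); C_land = 5.17×10^6 J/(m²·K).
A ∝ 1/C ⇒ A_land = A_ocean × C_ocean/C_land = 0.205 × 157 = 32.3 K.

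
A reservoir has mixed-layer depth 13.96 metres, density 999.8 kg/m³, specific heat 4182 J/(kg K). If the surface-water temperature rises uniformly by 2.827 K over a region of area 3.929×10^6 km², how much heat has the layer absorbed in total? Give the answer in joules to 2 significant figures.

Areal heat capacity C = ρ c_p D = 999.8 × 4182 × 13.96 = 5.84×10^7 J/(m^2 K).
Heat per unit area: q = C ΔT = 5.84×10^7 × 2.827 = 1.65×10^8 J/m².
Total heat: Q = q × A = 1.65×10^8 × (3.929×10^6 × 10⁶ m²) = 6.48×10^20 J.

6.5×10^20 J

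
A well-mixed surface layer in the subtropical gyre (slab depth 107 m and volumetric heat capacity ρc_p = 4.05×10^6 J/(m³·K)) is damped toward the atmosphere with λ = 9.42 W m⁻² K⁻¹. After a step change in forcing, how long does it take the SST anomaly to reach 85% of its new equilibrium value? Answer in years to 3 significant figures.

Areal heat capacity C = ρc_p × D = 4.05×10^6 × 107 = 4.33×10^8 J m⁻² K⁻¹.
τ = C / λ = 4.33×10^8 / 9.42 = 4.60×10^7 s.
Fraction reached: 1 − e^(−t/τ) = 0.85 ⇒ t = −τ ln(1 − 0.85) = τ × 1.90.
t = 8.73×10^7 s = 2.77 years.

2.77 years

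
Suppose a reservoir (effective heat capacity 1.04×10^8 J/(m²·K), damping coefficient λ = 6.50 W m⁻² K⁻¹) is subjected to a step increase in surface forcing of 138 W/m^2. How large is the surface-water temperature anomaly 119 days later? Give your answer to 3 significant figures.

10.1 K

Areal heat capacity C = 1.04×10^8 J/(m²·K) (given).
τ = C / λ = 1.04×10^8 / 6.50 = 1.60×10^7 s.
Equilibrium anomaly ΔT_eq = F / λ = 138 / 6.50 = 21.2 K.
t = 119 days = 1.03×10^7 s, so t/τ = 0.643.
ΔT(t) = ΔT_eq (1 − e^(−t/τ)) = 21.2 × (1 − e^−0.643) = 10.1 K.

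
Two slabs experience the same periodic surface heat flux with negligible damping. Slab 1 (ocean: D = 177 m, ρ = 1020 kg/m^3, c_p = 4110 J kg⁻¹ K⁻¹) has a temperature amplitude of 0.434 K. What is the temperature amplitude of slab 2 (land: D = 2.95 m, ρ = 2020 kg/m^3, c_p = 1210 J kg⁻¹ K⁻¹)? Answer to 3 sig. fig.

44.7 K

C_ocean = 7.42×10^8 J/(m²·K); C_land = 7.21×10^6 J/(m²·K).
A ∝ 1/C ⇒ A_land = A_ocean × C_ocean/C_land = 0.434 × 103 = 44.7 K.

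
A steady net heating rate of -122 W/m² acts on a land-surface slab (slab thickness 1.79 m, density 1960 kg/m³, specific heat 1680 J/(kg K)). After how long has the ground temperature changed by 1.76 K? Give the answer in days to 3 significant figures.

Areal heat capacity C = ρ c_p D = 1960 × 1680 × 1.79 = 5.89×10^6 J/(m^2 K).
Time required: Δt = C ΔT / F = 5.89×10^6 × -1.76 / -122 = 85000 s.
In days: 85000 s / (86400 s/day) = 0.984 days.

0.984 days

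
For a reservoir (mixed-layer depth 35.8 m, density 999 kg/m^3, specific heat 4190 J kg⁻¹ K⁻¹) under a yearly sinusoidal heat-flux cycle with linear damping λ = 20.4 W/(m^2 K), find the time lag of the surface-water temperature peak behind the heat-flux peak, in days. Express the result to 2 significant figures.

56 days

Areal heat capacity C = ρ c_p D = 999 × 4190 × 35.8 = 1.50×10^8 J m⁻² K⁻¹.
ω = 2π / 3.15×10^7 s = 1.99×10^-7 s⁻¹.
Phase lag φ = arctan(Cω/λ) = arctan(29.9/20.4) = 0.971 rad.
Time lag = φ / ω = 0.971 / 1.99×10^-7 = 4.88×10^6 s = 56.4 days.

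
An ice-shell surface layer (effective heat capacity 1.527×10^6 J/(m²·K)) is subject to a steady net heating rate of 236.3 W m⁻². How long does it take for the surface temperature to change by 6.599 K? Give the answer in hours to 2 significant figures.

12 hours

Areal heat capacity C = 1.527×10^6 J/(m²·K) (given).
Time required: Δt = C ΔT / F = 1.53×10^6 × 6.599 / 236.3 = 42600 s.
In hours: 42600 s / (3600 s/hour) = 11.8 hours.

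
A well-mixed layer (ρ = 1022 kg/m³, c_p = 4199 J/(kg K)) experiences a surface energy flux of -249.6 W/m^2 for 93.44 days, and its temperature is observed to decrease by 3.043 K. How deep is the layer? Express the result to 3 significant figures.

Heat input Q = F Δt = -249.6 × 8.07×10^6 s = -2.02×10^9 J/m².
Required areal heat capacity C = Q / ΔT = 6.62×10^8 J/(m²·K).
Depth D = C / (ρ c_p) = 6.62×10^8 / (1022 × 4199) = 154 m.

154 m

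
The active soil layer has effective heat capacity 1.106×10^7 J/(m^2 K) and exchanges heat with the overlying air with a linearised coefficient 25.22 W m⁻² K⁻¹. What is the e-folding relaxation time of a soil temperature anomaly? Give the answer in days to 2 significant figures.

5.1 days

Areal heat capacity C = 1.106×10^7 J/(m^2 K) (given).
Relaxation time τ = C / λ = 1.11×10^7 / 25.22 = 4.39×10^5 s.
In days: 4.39×10^5 s / (86400 s/day) = 5.08 days.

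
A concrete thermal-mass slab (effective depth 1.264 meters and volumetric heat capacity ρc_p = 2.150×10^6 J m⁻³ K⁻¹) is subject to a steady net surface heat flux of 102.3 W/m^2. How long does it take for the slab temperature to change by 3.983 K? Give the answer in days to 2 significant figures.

1.2 days

Areal heat capacity C = ρc_p × D = 2.150×10^6 × 1.264 = 2.72×10^6 J m⁻² K⁻¹.
Time required: Δt = C ΔT / F = 2.72×10^6 × 3.983 / 102.3 = 1.06×10^5 s.
In days: 1.06×10^5 s / (86400 s/day) = 1.22 days.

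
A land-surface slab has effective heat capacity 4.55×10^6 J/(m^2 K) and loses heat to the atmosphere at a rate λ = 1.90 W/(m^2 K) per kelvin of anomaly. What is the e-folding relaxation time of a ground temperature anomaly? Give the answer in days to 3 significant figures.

27.7 days

Areal heat capacity C = 4.55×10^6 J/(m^2 K) (given).
Relaxation time τ = C / λ = 4.55×10^6 / 1.90 = 2.39×10^6 s.
In days: 2.39×10^6 s / (86400 s/day) = 27.7 days.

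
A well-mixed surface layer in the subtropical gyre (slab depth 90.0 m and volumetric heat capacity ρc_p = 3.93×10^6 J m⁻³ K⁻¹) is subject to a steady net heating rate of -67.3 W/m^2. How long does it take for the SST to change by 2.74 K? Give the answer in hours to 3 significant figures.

4000 hours

Areal heat capacity C = ρc_p × D = 3.93×10^6 × 90.0 = 3.54×10^8 J/(m^2 K).
Time required: Δt = C ΔT / F = 3.54×10^8 × -2.74 / -67.3 = 1.44×10^7 s.
In hours: 1.44×10^7 s / (3600 s/hour) = 4000 hours.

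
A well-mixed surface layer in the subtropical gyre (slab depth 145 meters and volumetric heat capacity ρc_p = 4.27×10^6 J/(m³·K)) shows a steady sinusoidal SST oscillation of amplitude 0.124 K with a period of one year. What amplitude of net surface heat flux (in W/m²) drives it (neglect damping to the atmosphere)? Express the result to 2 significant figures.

15

Areal heat capacity C = ρc_p × D = 4.27×10^6 × 145 = 6.19×10^8 J/(m²·K).
ω = 2π / 3.15×10^7 s = 1.99×10^-7 s⁻¹.
Cω = 6.19×10^8 × 1.99×10^-7 = 123 W/(m²·K).
F₀ = A × Cω = 0.124 × 123 = 15.3 W/m².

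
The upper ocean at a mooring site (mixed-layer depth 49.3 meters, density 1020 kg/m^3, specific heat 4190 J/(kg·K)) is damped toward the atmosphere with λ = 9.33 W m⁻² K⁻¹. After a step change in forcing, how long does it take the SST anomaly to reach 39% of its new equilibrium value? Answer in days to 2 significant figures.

130 days

Areal heat capacity C = ρ c_p D = 1020 × 4190 × 49.3 = 2.11×10^8 J/(m²·K).
τ = C / λ = 2.11×10^8 / 9.33 = 2.26×10^7 s.
Fraction reached: 1 − e^(−t/τ) = 0.39 ⇒ t = −τ ln(1 − 0.39) = τ × 0.494.
t = 1.12×10^7 s = 129 days.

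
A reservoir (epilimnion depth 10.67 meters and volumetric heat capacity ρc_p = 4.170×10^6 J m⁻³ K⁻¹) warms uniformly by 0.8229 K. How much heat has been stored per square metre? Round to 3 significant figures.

3.66×10^7

Areal heat capacity C = ρc_p × D = 4.170×10^6 × 10.67 = 4.45×10^7 J m⁻² K⁻¹.
ΔQ = C ΔT = 4.45×10^7 × 0.8229 = 3.66×10^7 J/m².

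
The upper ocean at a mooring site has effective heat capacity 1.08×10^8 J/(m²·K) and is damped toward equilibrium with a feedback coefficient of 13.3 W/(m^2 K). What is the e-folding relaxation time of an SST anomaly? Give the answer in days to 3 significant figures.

Areal heat capacity C = 1.08×10^8 J/(m²·K) (given).
Relaxation time τ = C / λ = 1.08×10^8 / 13.3 = 8.12×10^6 s.
In days: 8.12×10^6 s / (86400 s/day) = 94.0 days.

94.0 days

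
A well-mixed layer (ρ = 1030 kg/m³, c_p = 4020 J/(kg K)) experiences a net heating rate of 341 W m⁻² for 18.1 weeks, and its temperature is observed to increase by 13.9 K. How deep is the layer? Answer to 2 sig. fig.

Heat input Q = F Δt = 341 × 1.09×10^7 s = 3.73×10^9 J/m².
Required areal heat capacity C = Q / ΔT = 2.69×10^8 J/(m²·K).
Depth D = C / (ρ c_p) = 2.69×10^8 / (1030 × 4020) = 64.9 m.

65 m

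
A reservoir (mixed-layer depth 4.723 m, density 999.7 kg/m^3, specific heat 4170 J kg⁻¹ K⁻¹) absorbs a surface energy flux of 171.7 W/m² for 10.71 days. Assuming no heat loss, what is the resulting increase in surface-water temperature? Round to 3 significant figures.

Areal heat capacity C = ρ c_p D = 999.7 × 4170 × 4.723 = 1.97×10^7 J/(m^2 K).
Net heat input Q = F Δt = 171.7 × (10.71 days × 86400 s/day) = 1.59×10^8 J/m².
ΔT = Q / C = 1.59×10^8 / 1.97×10^7 = 8.07 K.

8.07 K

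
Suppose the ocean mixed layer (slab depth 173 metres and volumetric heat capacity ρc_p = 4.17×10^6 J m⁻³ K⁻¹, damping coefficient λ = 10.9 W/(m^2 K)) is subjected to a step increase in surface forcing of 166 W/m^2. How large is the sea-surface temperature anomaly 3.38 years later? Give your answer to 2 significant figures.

12 K

Areal heat capacity C = ρc_p × D = 4.17×10^6 × 173 = 7.21×10^8 J/(m²·K).
τ = C / λ = 7.21×10^8 / 10.9 = 6.62×10^7 s.
Equilibrium anomaly ΔT_eq = F / λ = 166 / 10.9 = 15.2 K.
t = 3.38 years = 1.07×10^8 s, so t/τ = 1.61.
ΔT(t) = ΔT_eq (1 − e^(−t/τ)) = 15.2 × (1 − e^−1.61) = 12.2 K.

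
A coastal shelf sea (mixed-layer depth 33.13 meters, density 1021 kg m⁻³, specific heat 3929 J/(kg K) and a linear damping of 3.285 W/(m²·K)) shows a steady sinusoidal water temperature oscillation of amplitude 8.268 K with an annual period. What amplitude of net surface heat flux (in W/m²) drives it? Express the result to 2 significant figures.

Areal heat capacity C = ρ c_p D = 1021 × 3929 × 33.13 = 1.33×10^8 J m⁻² K⁻¹.
ω = 2π / 3.15×10^7 s = 1.99×10^-7 s⁻¹.
√((Cω)² + λ²) = √((26.5)² + 3.285²) = 26.7 W/(m²·K).
F₀ = A × √((Cω)²+λ²) = 8.268 × 26.7 = 221 W/m².

220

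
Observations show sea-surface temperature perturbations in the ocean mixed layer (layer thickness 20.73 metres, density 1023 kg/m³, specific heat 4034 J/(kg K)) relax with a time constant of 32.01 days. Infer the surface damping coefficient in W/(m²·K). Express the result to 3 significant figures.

Areal heat capacity C = ρ c_p D = 1023 × 4034 × 20.73 = 8.55×10^7 J/(m²·K).
τ = 32.01 days = 2.77×10^6 s.
λ = C / τ = 8.55×10^7 / 2.77×10^6 = 30.9 W/(m²·K).

30.9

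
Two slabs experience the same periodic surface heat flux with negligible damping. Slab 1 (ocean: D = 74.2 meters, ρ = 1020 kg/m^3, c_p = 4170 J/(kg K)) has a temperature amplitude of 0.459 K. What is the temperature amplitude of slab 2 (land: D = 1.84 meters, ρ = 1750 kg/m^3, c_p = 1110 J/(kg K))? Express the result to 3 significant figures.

40.5 K

C_ocean = 3.16×10^8 J/(m²·K); C_land = 3.57×10^6 J/(m²·K).
A ∝ 1/C ⇒ A_land = A_ocean × C_ocean/C_land = 0.459 × 88.3 = 40.5 K.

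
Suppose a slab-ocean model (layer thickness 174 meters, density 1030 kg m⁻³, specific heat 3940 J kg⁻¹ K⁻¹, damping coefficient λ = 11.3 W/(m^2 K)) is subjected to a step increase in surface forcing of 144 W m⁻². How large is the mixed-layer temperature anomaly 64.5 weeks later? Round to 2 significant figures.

Areal heat capacity C = ρ c_p D = 1030 × 3940 × 174 = 7.06×10^8 J/(m^2 K).
τ = C / λ = 7.06×10^8 / 11.3 = 6.25×10^7 s.
Equilibrium anomaly ΔT_eq = F / λ = 144 / 11.3 = 12.7 K.
t = 64.5 weeks = 3.90×10^7 s, so t/τ = 0.624.
ΔT(t) = ΔT_eq (1 − e^(−t/τ)) = 12.7 × (1 − e^−0.624) = 5.92 K.

5.9 K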